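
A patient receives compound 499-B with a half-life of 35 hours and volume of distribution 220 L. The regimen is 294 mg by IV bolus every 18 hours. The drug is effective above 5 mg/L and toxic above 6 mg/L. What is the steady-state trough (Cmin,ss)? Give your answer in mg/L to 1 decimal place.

3.1 mg/L

k = ln2/t½ = ln2/35 ≈ 0.019804 h⁻¹; fraction remaining f = e^(−kτ) = e^(−0.019804×18) ≈ 0.7001.
Accumulation ratio R = 1/(1 − f) ≈ 1/0.2999 ≈ 3.3344.
Each bolus raises the concentration by D/Vd = 294/220 ≈ 1.336 mg/L.
Cmax,ss = C₀/(1 − f) ≈ 1.336/0.2999 ≈ 4.455 mg/L.
Steady-state trough Cmin,ss = Cmax,ss·f ≈ 4.455 × 0.7001 ≈ 3.119 mg/L.
Trough 3.1 mg/L vs MEC 5 mg/L: subtherapeutic.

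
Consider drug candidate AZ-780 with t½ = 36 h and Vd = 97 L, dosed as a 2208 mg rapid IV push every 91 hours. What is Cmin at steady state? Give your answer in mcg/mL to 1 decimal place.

k = ln2/t½ = ln2/36 ≈ 0.019254 h⁻¹; fraction remaining f = e^(−kτ) = e^(−0.019254×91) ≈ 0.1734.
At steady state, accumulation factor R = 1/(1 − e^(−kτ)) ≈ 1.2098.
Each bolus raises the concentration by D/Vd = 2208/97 ≈ 22.763 mcg/mL.
Cmax,ss = C₀/(1 − f) ≈ 22.763/0.8266 ≈ 27.538 mcg/mL.
Steady-state trough Cmin,ss = Cmax,ss·f ≈ 27.538 × 0.1734 ≈ 4.775 mcg/mL.

4.8 mcg/mL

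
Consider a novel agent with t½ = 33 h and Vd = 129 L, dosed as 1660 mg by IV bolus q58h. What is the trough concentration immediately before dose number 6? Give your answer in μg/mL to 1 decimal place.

5.4 μg/mL

f = (1/2)^(τ/t½) = (1/2)^(58/33) ≈ 0.2957.
C₀ = D/Vd = 1660/129 ≈ 12.868 μg/mL.
Before the 6th dose, 5 doses have been given. Superposition: Cmin = C₀·(f + f² + … + f^5).
≈ 12.868 × (0.2957 + 0.0874 + 0.0259 + 0.0076 + 0.0023) ≈ 12.868 × 0.4189 ≈ 5.390 μg/mL.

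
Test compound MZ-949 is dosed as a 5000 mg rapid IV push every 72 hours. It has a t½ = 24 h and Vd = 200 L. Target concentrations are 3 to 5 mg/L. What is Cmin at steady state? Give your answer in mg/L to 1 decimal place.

3.6 mg/L

τ = 72 h = 3 half-lives, so f = (1/2)^3 = 0.125.
Accumulation ratio R = 1/(1 − f) = 1/0.875 = 8/7.
Single-dose peak C₀ = D/Vd = 5000/200 = 25 mg/L.
Steady-state peak Cmax,ss = C₀·R = 25 × 8/7 ≈ 28.571 mg/L.
Steady-state trough Cmin,ss = Cmax,ss·f ≈ 28.571 × 0.125 ≈ 3.571 mg/L.
Trough 3.6 mg/L vs MEC 3 mg/L: adequate.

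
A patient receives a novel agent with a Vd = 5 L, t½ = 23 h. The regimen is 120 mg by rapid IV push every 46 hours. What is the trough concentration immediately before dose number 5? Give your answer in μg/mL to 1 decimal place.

8.0 μg/mL

f = (1/2)^(τ/t½) = (1/2)^(46/23) ≈ 0.2500.
C₀ = D/Vd = 120/5 ≈ 24.000 μg/mL.
Before the 5th dose, 4 doses have been given. Superposition: Cmin = C₀·(f + f² + … + f^4).
≈ 24.000 × (0.2500 + 0.0625 + 0.0156 + 0.0039) ≈ 24.000 × 0.3320 ≈ 7.968 μg/mL.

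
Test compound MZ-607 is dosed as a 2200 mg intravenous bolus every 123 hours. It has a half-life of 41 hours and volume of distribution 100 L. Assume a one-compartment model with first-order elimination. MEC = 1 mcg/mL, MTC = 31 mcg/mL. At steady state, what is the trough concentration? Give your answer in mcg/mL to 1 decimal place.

3.1 mcg/mL

The dosing interval is 3 half-lives, so f = 2^(−3) = 0.125.
Accumulation ratio R = 1/(1 − f) = 1/0.875 = 8/7.
Single-dose peak C₀ = D/Vd = 2200/100 = 22 mcg/mL.
Steady-state peak Cmax,ss = C₀·R = 22 × 8/7 ≈ 25.143 mcg/mL.
Steady-state trough Cmin,ss = Cmax,ss·f ≈ 25.143 × 0.125 ≈ 3.143 mcg/mL.
Trough 3.1 mcg/mL vs MEC 1 mcg/mL: adequate.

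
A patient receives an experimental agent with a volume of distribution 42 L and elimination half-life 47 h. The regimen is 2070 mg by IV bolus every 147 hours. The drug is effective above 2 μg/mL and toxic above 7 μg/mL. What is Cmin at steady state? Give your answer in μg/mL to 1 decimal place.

6.4 μg/mL

k = ln2/t½ = ln2/47 ≈ 0.014748 h⁻¹; fraction remaining f = e^(−kτ) = e^(−0.014748×147) ≈ 0.1144.
Single-dose peak C₀ = D/Vd = 2070/42 ≈ 49.286 μg/mL.
Steady-state trough Cmin,ss = C₀·f/(1−f) ≈ 49.286 × 0.1144/0.8856 ≈ 6.367 μg/mL.
Trough 6.4 μg/mL vs MEC 2 μg/mL: adequate.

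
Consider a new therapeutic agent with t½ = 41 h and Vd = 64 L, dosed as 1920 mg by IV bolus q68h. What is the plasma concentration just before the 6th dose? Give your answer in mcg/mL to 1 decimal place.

13.9 mcg/mL

f = (1/2)^(τ/t½) = (1/2)^(68/41) ≈ 0.3168.
C₀ = D/Vd = 1920/64 ≈ 30.000 mcg/mL.
Before the 6th dose, 5 doses have been given. Superposition: Cmin = C₀·(f + f² + … + f^5).
≈ 30.000 × (0.3168 + 0.1004 + 0.0318 + 0.0101 + 0.0032) ≈ 30.000 × 0.4623 ≈ 13.869 mcg/mL.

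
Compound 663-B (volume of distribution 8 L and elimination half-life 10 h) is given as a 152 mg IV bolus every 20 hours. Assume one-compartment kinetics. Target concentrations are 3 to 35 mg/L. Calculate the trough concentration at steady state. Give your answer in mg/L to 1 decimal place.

6.3 mg/L

τ = 20 h = 2 half-lives, so f = (1/2)^2 = 0.25.
Accumulation ratio R = 1/(1 − f) = 1/0.75 = 4/3.
Single-dose peak C₀ = D/Vd = 152/8 = 19 mg/L.
Steady-state peak Cmax,ss = C₀·R = 19 × 4/3 ≈ 25.333 mg/L.
Steady-state trough Cmin,ss = Cmax,ss·f ≈ 25.333 × 0.25 ≈ 6.333 mg/L.
Trough 6.3 mg/L vs MEC 3 mg/L: adequate.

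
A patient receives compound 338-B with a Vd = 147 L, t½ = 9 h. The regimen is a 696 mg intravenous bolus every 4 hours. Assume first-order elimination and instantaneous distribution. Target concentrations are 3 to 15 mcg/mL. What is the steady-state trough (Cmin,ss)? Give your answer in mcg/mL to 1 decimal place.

13.1 mcg/mL

τ/t½ = 4/9 ≈ 0.44444, so fraction remaining f = (1/2)^(4/9) ≈ 0.7349.
Each bolus raises the concentration by D/Vd = 696/147 ≈ 4.735 mcg/mL.
Steady-state trough Cmin,ss = C₀·f/(1−f) ≈ 4.735 × 0.7349/0.2651 ≈ 13.126 mcg/mL.
Trough 13.1 mcg/mL vs MEC 3 mcg/mL: adequate.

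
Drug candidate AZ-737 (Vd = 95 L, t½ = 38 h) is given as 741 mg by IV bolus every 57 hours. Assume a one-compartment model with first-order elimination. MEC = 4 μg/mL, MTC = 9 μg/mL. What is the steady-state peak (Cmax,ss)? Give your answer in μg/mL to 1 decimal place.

Over one 57-h interval, 57/38 ≈ 1.5 half-lives elapse, leaving f ≈ 0.3536 of each dose.
At steady state, accumulation factor R = 1/(1 − e^(−kτ)) ≈ 1.5470.
Single-dose peak C₀ = D/Vd = 741/95 ≈ 7.800 μg/mL.
Steady-state peak Cmax,ss = C₀·R ≈ 7.800 × 1.5470 ≈ 12.067 μg/mL.
Peak 12.1 μg/mL vs MTC 9 μg/mL: exceeds toxic threshold.

12.1 μg/mL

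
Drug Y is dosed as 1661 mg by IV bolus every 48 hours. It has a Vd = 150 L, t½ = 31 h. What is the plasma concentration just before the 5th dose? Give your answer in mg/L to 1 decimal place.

5.7 mg/L

f = (1/2)^(τ/t½) = (1/2)^(48/31) ≈ 0.3419.
C₀ = D/Vd = 1661/150 ≈ 11.073 mg/L.
Before the 5th dose, 4 doses have been given. Superposition: Cmin = C₀·(f + f² + … + f^4).
≈ 11.073 × (0.3419 + 0.1169 + 0.0400 + 0.0137) ≈ 11.073 × 0.5125 ≈ 5.675 mg/L.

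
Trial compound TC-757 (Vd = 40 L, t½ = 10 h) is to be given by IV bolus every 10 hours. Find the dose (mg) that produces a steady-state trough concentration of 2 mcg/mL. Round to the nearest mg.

τ/t½ = 10/10 ≈ 1, so f = (1/2)^(10/10) ≈ 0.500000.
Cmin,ss = (D/Vd)·f/(1−f), so D = Cmin,ss·Vd·(1−f)/f.
D = 2 × 40 × (1−f)/f ≈ 2 × 40 × 1.00000 ≈ 80.00 mg.

80 mg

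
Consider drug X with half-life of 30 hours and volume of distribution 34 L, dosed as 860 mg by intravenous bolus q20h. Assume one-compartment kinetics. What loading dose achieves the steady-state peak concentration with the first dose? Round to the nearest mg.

2324 mg

f = (1/2)^(20/30) ≈ 0.629961; accumulation ratio R = 1/(1−f) ≈ 2.70242.
Loading dose to hit Cmax,ss on first dose: D_load = D_maint·R ≈ 860 × 2.70242 ≈ 2324.08 mg.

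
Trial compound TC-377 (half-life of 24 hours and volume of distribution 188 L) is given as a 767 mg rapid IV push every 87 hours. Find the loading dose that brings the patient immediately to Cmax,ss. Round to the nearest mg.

835 mg

f = (1/2)^(87/24) ≈ 0.081052; accumulation ratio R = 1/(1−f) ≈ 1.08820.
Loading dose to hit Cmax,ss on first dose: D_load = D_maint·R ≈ 767 × 1.08820 ≈ 834.65 mg.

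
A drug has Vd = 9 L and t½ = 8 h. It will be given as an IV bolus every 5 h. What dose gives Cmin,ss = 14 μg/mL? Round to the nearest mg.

68 mg

τ/t½ = 5/8 ≈ 0.625, so f = (1/2)^(5/8) ≈ 0.648420.
Cmin,ss = (D/Vd)·f/(1−f), so D = Cmin,ss·Vd·(1−f)/f.
D = 14 × 9 × (1−f)/f ≈ 14 × 9 × 0.54221 ≈ 68.32 mg.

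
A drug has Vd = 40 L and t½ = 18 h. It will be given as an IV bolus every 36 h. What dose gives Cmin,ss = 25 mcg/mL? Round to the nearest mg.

3000 mg

τ/t½ = 36/18 ≈ 2, so f = (1/2)^(36/18) ≈ 0.250000.
Cmin,ss = (D/Vd)·f/(1−f), so D = Cmin,ss·Vd·(1−f)/f.
D = 25 × 40 × (1−f)/f ≈ 25 × 40 × 3.00000 ≈ 3000.00 mg.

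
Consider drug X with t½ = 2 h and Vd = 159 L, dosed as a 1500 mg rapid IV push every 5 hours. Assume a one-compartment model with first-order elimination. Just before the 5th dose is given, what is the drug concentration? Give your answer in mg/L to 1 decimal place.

2.0 mg/L

f = (1/2)^(τ/t½) = (1/2)^(5/2) ≈ 0.1768.
C₀ = D/Vd = 1500/159 ≈ 9.434 mg/L.
Before the 5th dose, 4 doses have been given. Superposition: Cmin = C₀·(f + f² + … + f^4).
≈ 9.434 × (0.1768 + 0.0313 + 0.0055 + 0.0010) ≈ 9.434 × 0.2146 ≈ 2.025 mg/L.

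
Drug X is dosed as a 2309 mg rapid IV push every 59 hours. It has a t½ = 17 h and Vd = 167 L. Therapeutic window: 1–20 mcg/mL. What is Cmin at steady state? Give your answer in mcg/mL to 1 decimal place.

Over one 59-h interval, 59/17 ≈ 3.4706 half-lives elapse, leaving f ≈ 0.0902 of each dose.
Accumulation ratio R = 1/(1 − f) ≈ 1/0.9098 ≈ 1.0991.
Single-dose peak C₀ = D/Vd = 2309/167 ≈ 13.826 mcg/mL.
Steady-state peak Cmax,ss = C₀·R ≈ 13.826 × 1.0991 ≈ 15.196 mcg/mL.
One interval later, Cmin,ss = Cmax,ss·e^(−kτ) ≈ 15.196 × 0.0902 ≈ 1.371 mcg/mL.
Trough 1.4 mcg/mL vs MEC 1 mcg/mL: adequate.

1.4 mcg/mL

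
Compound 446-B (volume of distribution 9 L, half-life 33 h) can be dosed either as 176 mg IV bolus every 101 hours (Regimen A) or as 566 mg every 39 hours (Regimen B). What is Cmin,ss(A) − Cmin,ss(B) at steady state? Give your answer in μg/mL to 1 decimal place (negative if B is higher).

Regimen A: f = (1/2)^(101/33) ≈ 0.1199; Cmin,ss = (176/9)·f/(1−f) ≈ 2.664 μg/mL.
Regimen B: f = (1/2)^(39/33) ≈ 0.4408; Cmin,ss = (566/9)·f/(1−f) ≈ 49.573 μg/mL.
Difference ≈ 2.664 − 49.573 ≈ -46.909 μg/mL.

-46.9 μg/mL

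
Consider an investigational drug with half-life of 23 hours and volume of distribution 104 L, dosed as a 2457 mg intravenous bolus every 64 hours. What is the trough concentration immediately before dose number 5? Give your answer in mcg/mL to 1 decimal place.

f = (1/2)^(τ/t½) = (1/2)^(64/23) ≈ 0.1453.
C₀ = D/Vd = 2457/104 ≈ 23.625 mcg/mL.
Before the 5th dose, 4 doses have been given. Superposition: Cmin = C₀·(f + f² + … + f^4).
≈ 23.625 × (0.1453 + 0.0211 + 0.0031 + 0.0004) ≈ 23.625 × 0.1699 ≈ 4.014 mcg/mL.

4.0 mcg/mL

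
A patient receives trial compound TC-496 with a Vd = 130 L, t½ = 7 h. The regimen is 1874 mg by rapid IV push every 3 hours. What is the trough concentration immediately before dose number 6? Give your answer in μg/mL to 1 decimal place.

32.2 μg/mL

f = (1/2)^(τ/t½) = (1/2)^(3/7) ≈ 0.7430.
C₀ = D/Vd = 1874/130 ≈ 14.415 μg/mL.
Before the 6th dose, 5 doses have been given. Superposition: Cmin = C₀·(f + f² + … + f^5).
≈ 14.415 × (0.7430 + 0.5520 + 0.4102 + 0.3048 + 0.2264) ≈ 14.415 × 2.2364 ≈ 32.238 μg/mL.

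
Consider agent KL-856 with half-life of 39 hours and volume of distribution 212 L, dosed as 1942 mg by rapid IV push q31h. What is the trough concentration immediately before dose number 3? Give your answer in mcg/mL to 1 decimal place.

f = (1/2)^(τ/t½) = (1/2)^(31/39) ≈ 0.5764.
C₀ = D/Vd = 1942/212 ≈ 9.160 mcg/mL.
Before the 3rd dose, 2 doses have been given. Superposition: Cmin = C₀·(f + f²).
≈ 9.160 × (0.5764 + 0.3322) ≈ 9.160 × 0.9086 ≈ 8.323 mcg/mL.

8.3 mcg/mL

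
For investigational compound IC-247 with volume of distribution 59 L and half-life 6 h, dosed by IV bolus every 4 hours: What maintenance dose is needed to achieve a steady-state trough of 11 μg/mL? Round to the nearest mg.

381 mg

τ/t½ = 4/6 ≈ 0.66667, so f = (1/2)^(4/6) ≈ 0.629961.
Cmin,ss = (D/Vd)·f/(1−f), so D = Cmin,ss·Vd·(1−f)/f.
D = 11 × 59 × (1−f)/f ≈ 11 × 59 × 0.58740 ≈ 381.22 mg.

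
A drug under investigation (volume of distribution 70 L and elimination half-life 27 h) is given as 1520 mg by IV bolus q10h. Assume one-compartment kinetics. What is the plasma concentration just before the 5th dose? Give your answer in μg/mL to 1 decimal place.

f = (1/2)^(τ/t½) = (1/2)^(10/27) ≈ 0.7736.
C₀ = D/Vd = 1520/70 ≈ 21.714 μg/mL.
Before the 5th dose, 4 doses have been given. Superposition: Cmin = C₀·(f + f² + … + f^4).
≈ 21.714 × (0.7736 + 0.5985 + 0.4630 + 0.3582) ≈ 21.714 × 2.1933 ≈ 47.625 μg/mL.

47.6 μg/mL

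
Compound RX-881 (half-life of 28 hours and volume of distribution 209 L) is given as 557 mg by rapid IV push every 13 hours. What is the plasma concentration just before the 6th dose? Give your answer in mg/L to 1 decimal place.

5.6 mg/L

f = (1/2)^(τ/t½) = (1/2)^(13/28) ≈ 0.7248.
C₀ = D/Vd = 557/209 ≈ 2.665 mg/L.
Before the 6th dose, 5 doses have been given. Superposition: Cmin = C₀·(f + f² + … + f^5).
≈ 2.665 × (0.7248 + 0.5253 + 0.3808 + 0.2760 + 0.2000) ≈ 2.665 × 2.1069 ≈ 5.615 mg/L.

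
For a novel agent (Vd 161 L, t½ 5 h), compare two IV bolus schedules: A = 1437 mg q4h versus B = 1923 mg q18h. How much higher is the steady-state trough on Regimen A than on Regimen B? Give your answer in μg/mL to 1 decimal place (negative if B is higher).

11.0 μg/mL

Regimen A: f = (1/2)^(4/5) ≈ 0.5743; Cmin,ss = (1437/161)·f/(1−f) ≈ 12.041 μg/mL.
Regimen B: f = (1/2)^(18/5) ≈ 0.0825; Cmin,ss = (1923/161)·f/(1−f) ≈ 1.074 μg/mL.
Difference ≈ 12.041 − 1.074 ≈ 10.967 μg/mL.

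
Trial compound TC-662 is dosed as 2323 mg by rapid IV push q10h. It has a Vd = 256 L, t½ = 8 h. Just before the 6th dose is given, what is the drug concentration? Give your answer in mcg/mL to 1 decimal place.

6.5 mcg/mL

f = (1/2)^(τ/t½) = (1/2)^(10/8) ≈ 0.4204.
C₀ = D/Vd = 2323/256 ≈ 9.074 mcg/mL.
Before the 6th dose, 5 doses have been given. Superposition: Cmin = C₀·(f + f² + … + f^5).
≈ 9.074 × (0.4204 + 0.1767 + 0.0743 + 0.0312 + 0.0131) ≈ 9.074 × 0.7157 ≈ 6.494 mcg/mL.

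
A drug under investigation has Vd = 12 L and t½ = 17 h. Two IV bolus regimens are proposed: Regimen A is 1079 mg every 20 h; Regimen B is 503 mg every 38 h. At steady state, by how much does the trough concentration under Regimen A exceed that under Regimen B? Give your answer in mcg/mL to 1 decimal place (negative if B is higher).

60.0 mcg/mL

Regimen A: f = (1/2)^(20/17) ≈ 0.4424; Cmin,ss = (1079/12)·f/(1−f) ≈ 71.340 mcg/mL.
Regimen B: f = (1/2)^(38/17) ≈ 0.2124; Cmin,ss = (503/12)·f/(1−f) ≈ 11.304 mcg/mL.
Difference ≈ 71.340 − 11.304 ≈ 60.036 mcg/mL.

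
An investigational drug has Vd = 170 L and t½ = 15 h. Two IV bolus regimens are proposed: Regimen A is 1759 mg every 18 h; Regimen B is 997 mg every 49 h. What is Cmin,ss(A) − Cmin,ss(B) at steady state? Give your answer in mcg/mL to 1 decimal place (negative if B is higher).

7.3 mcg/mL

Regimen A: f = (1/2)^(18/15) ≈ 0.4353; Cmin,ss = (1759/170)·f/(1−f) ≈ 7.976 mcg/mL.
Regimen B: f = (1/2)^(49/15) ≈ 0.1039; Cmin,ss = (997/170)·f/(1−f) ≈ 0.680 mcg/mL.
Difference ≈ 7.976 − 0.680 ≈ 7.296 mcg/mL.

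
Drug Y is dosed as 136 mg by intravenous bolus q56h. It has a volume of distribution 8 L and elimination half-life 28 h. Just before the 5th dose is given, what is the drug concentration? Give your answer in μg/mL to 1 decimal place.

5.6 μg/mL

f = (1/2)^(τ/t½) = (1/2)^(56/28) ≈ 0.2500.
C₀ = D/Vd = 136/8 ≈ 17.000 μg/mL.
Before the 5th dose, 4 doses have been given. Superposition: Cmin = C₀·(f + f² + … + f^4).
≈ 17.000 × (0.2500 + 0.0625 + 0.0156 + 0.0039) ≈ 17.000 × 0.3320 ≈ 5.644 μg/mL.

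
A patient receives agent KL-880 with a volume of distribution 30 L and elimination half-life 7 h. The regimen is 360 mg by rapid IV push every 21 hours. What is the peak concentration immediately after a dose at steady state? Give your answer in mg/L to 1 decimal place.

13.7 mg/L

τ = 21 h = 3 half-lives, so f = (1/2)^3 = 0.125.
Accumulation ratio R = 1/(1 − f) = 1/0.875 = 8/7.
Single-dose peak C₀ = D/Vd = 360/30 = 12 mg/L.
Steady-state peak Cmax,ss = C₀·R = 12 × 8/7 ≈ 13.714 mg/L.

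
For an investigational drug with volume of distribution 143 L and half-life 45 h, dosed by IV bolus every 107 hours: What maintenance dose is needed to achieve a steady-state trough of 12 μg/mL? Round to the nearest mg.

τ/t½ = 107/45 ≈ 2.3778, so f = (1/2)^(107/45) ≈ 0.192406.
Cmin,ss = (D/Vd)·f/(1−f), so D = Cmin,ss·Vd·(1−f)/f.
D = 12 × 143 × (1−f)/f ≈ 12 × 143 × 4.19734 ≈ 7202.64 mg.

7203 mg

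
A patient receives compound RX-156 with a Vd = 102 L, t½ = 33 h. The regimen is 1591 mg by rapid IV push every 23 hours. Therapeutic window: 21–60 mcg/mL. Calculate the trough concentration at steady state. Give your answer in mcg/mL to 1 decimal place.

k = ln2/t½ = ln2/33 ≈ 0.021004 h⁻¹; fraction remaining f = e^(−kτ) = e^(−0.021004×23) ≈ 0.6169.
At steady state, accumulation factor R = 1/(1 − e^(−kτ)) ≈ 2.6103.
Single-dose peak C₀ = D/Vd = 1591/102 ≈ 15.598 mcg/mL.
Steady-state peak Cmax,ss = C₀·R ≈ 15.598 × 2.6103 ≈ 40.715 mcg/mL.
Steady-state trough Cmin,ss = Cmax,ss·f ≈ 40.715 × 0.6169 ≈ 25.117 mcg/mL.
Trough 25.1 mcg/mL vs MEC 21 mcg/mL: adequate.

25.1 mcg/mL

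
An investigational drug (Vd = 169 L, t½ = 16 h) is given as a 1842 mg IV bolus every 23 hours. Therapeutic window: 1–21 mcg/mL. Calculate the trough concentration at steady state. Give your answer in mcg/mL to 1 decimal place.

k = ln2/t½ = ln2/16 ≈ 0.043322 h⁻¹; fraction remaining f = e^(−kτ) = e^(−0.043322×23) ≈ 0.3692.
Accumulation ratio R = 1/(1 − f) ≈ 1/0.6308 ≈ 1.5853.
Single-dose peak C₀ = D/Vd = 1842/169 ≈ 10.899 mcg/mL.
Cmax,ss = C₀/(1 − f) ≈ 10.899/0.6308 ≈ 17.278 mcg/mL.
Steady-state trough Cmin,ss = Cmax,ss·f ≈ 17.278 × 0.3692 ≈ 6.379 mcg/mL.
Trough 6.4 mcg/mL vs MEC 1 mcg/mL: adequate.

6.4 mcg/mL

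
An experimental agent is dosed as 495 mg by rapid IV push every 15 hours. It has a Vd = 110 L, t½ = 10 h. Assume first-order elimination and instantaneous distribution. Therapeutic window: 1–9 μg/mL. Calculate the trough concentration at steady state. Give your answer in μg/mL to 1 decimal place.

2.5 μg/mL

k = ln2/t½ = ln2/10 ≈ 0.069315 h⁻¹; fraction remaining f = e^(−kτ) = e^(−0.069315×15) ≈ 0.3536.
Each bolus raises the concentration by D/Vd = 495/110 ≈ 4.500 μg/mL.
Steady-state trough Cmin,ss = C₀·f/(1−f) ≈ 4.500 × 0.3536/0.6464 ≈ 2.462 μg/mL.
Trough 2.5 μg/mL vs MEC 1 μg/mL: adequate.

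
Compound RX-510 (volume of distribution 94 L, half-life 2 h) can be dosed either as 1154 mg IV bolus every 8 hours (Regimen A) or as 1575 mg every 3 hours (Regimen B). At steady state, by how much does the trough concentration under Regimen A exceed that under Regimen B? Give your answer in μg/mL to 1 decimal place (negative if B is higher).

-8.3 μg/mL

Regimen A: f = (1/2)^(8/2) ≈ 0.0625; Cmin,ss = (1154/94)·f/(1−f) ≈ 0.818 μg/mL.
Regimen B: f = (1/2)^(3/2) ≈ 0.3536; Cmin,ss = (1575/94)·f/(1−f) ≈ 9.166 μg/mL.
Difference ≈ 0.818 − 9.166 ≈ -8.348 μg/mL.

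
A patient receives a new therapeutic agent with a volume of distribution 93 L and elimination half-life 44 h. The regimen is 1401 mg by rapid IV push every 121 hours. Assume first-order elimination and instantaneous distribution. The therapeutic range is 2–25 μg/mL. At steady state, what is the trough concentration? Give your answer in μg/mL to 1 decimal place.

2.6 μg/mL

Over one 121-h interval, 121/44 ≈ 2.75 half-lives elapse, leaving f ≈ 0.1487 of each dose.
At steady state, accumulation factor R = 1/(1 − e^(−kτ)) ≈ 1.1747.
Single-dose peak C₀ = D/Vd = 1401/93 ≈ 15.065 μg/mL.
Steady-state peak Cmax,ss = C₀·R ≈ 15.065 × 1.1747 ≈ 17.697 μg/mL.
One interval later, Cmin,ss = Cmax,ss·e^(−kτ) ≈ 17.697 × 0.1487 ≈ 2.632 μg/mL.
Trough 2.6 μg/mL vs MEC 2 μg/mL: adequate.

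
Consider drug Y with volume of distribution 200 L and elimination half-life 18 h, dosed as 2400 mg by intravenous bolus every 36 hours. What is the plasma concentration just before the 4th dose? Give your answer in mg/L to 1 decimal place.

3.9 mg/L

f = (1/2)^(τ/t½) = (1/2)^(36/18) ≈ 0.2500.
C₀ = D/Vd = 2400/200 ≈ 12.000 mg/L.
Before the 4th dose, 3 doses have been given. Superposition: Cmin = C₀·(f + f² + … + f^3).
≈ 12.000 × (0.2500 + 0.0625 + 0.0156) ≈ 12.000 × 0.3281 ≈ 3.937 mg/L.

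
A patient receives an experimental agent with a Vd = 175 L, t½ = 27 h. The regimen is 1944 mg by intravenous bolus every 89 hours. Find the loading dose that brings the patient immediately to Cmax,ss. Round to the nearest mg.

2164 mg

f = (1/2)^(89/27) ≈ 0.101793; accumulation ratio R = 1/(1−f) ≈ 1.11333.
Loading dose to hit Cmax,ss on first dose: D_load = D_maint·R ≈ 1944 × 1.11333 ≈ 2164.31 mg.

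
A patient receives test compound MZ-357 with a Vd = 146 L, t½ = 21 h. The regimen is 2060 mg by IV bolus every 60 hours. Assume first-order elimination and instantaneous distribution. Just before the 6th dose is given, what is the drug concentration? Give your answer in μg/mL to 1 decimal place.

2.3 μg/mL

f = (1/2)^(τ/t½) = (1/2)^(60/21) ≈ 0.1380.
C₀ = D/Vd = 2060/146 ≈ 14.110 μg/mL.
Before the 6th dose, 5 doses have been given. Superposition: Cmin = C₀·(f + f² + … + f^5).
≈ 14.110 × (0.1380 + 0.0190 + 0.0026 + 0.0004 + 0.0001) ≈ 14.110 × 0.1601 ≈ 2.259 μg/mL.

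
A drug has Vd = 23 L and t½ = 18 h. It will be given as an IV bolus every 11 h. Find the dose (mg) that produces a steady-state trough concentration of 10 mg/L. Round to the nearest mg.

τ/t½ = 11/18 ≈ 0.61111, so f = (1/2)^(11/18) ≈ 0.654692.
Cmin,ss = (D/Vd)·f/(1−f), so D = Cmin,ss·Vd·(1−f)/f.
D = 10 × 23 × (1−f)/f ≈ 10 × 23 × 0.52744 ≈ 121.31 mg.

121 mg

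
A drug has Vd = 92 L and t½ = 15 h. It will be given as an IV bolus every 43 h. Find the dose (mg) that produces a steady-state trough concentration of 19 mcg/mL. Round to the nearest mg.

τ/t½ = 43/15 ≈ 2.8667, so f = (1/2)^(43/15) ≈ 0.137103.
Cmin,ss = (D/Vd)·f/(1−f), so D = Cmin,ss·Vd·(1−f)/f.
D = 19 × 92 × (1−f)/f ≈ 19 × 92 × 6.29379 ≈ 11001.54 mg.

11002 mg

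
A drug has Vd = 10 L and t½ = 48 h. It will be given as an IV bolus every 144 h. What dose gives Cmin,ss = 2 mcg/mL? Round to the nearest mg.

140 mg

τ/t½ = 144/48 ≈ 3, so f = (1/2)^(144/48) ≈ 0.125000.
Cmin,ss = (D/Vd)·f/(1−f), so D = Cmin,ss·Vd·(1−f)/f.
D = 2 × 10 × (1−f)/f ≈ 2 × 10 × 7.00000 ≈ 140.00 mg.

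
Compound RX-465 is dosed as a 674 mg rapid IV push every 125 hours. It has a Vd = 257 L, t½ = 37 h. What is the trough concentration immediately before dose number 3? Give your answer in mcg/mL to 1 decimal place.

f = (1/2)^(τ/t½) = (1/2)^(125/37) ≈ 0.0962.
C₀ = D/Vd = 674/257 ≈ 2.623 mcg/mL.
Before the 3rd dose, 2 doses have been given. Superposition: Cmin = C₀·(f + f²).
≈ 2.623 × (0.0962 + 0.0093) ≈ 2.623 × 0.1055 ≈ 0.277 mcg/mL.

0.3 mcg/mL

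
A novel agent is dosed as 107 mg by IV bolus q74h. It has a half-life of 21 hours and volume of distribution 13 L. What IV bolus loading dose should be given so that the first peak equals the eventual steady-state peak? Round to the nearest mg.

f = (1/2)^(74/21) ≈ 0.086942; accumulation ratio R = 1/(1−f) ≈ 1.09522.
Loading dose to hit Cmax,ss on first dose: D_load = D_maint·R ≈ 107 × 1.09522 ≈ 117.19 mg.

117 mg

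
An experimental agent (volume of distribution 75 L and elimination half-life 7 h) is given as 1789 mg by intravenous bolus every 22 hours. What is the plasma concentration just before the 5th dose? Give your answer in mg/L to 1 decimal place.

3.0 mg/L

f = (1/2)^(τ/t½) = (1/2)^(22/7) ≈ 0.1132.
C₀ = D/Vd = 1789/75 ≈ 23.853 mg/L.
Before the 5th dose, 4 doses have been given. Superposition: Cmin = C₀·(f + f² + … + f^4).
≈ 23.853 × (0.1132 + 0.0128 + 0.0015 + 0.0002) ≈ 23.853 × 0.1277 ≈ 3.046 mg/L.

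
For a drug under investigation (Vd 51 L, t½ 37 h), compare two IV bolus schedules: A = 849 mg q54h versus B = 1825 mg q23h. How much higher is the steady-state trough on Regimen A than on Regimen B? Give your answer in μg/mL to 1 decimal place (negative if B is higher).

Regimen A: f = (1/2)^(54/37) ≈ 0.3636; Cmin,ss = (849/51)·f/(1−f) ≈ 9.511 μg/mL.
Regimen B: f = (1/2)^(23/37) ≈ 0.6499; Cmin,ss = (1825/51)·f/(1−f) ≈ 66.427 μg/mL.
Difference ≈ 9.511 − 66.427 ≈ -56.916 μg/mL.

-56.9 μg/mL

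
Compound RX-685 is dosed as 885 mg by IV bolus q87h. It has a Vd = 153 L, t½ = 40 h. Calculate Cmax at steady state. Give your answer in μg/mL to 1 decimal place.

Over one 87-h interval, 87/40 ≈ 2.175 half-lives elapse, leaving f ≈ 0.2214 of each dose.
Accumulation ratio R = 1/(1 − f) ≈ 1/0.7786 ≈ 1.2844.
Each bolus raises the concentration by D/Vd = 885/153 ≈ 5.784 μg/mL.
Steady-state peak Cmax,ss = C₀·R ≈ 5.784 × 1.2844 ≈ 7.429 μg/mL.

7.4 μg/mL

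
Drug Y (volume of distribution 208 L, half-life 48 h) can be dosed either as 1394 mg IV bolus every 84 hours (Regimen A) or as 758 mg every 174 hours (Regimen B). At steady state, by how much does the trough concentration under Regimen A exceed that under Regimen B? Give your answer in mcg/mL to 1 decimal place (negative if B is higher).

Regimen A: f = (1/2)^(84/48) ≈ 0.2973; Cmin,ss = (1394/208)·f/(1−f) ≈ 2.835 mcg/mL.
Regimen B: f = (1/2)^(174/48) ≈ 0.0811; Cmin,ss = (758/208)·f/(1−f) ≈ 0.322 mcg/mL.
Difference ≈ 2.835 − 0.322 ≈ 2.513 mcg/mL.

2.5 mcg/mL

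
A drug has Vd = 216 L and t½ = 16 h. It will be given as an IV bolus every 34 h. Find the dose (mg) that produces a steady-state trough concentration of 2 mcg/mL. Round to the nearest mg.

τ/t½ = 34/16 ≈ 2.125, so f = (1/2)^(34/16) ≈ 0.229251.
Cmin,ss = (D/Vd)·f/(1−f), so D = Cmin,ss·Vd·(1−f)/f.
D = 2 × 216 × (1−f)/f ≈ 2 × 216 × 3.36203 ≈ 1452.40 mg.

1452 mg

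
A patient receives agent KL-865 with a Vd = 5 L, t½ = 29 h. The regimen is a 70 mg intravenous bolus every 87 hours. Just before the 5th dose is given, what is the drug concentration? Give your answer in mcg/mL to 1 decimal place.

f = (1/2)^(τ/t½) = (1/2)^(87/29) ≈ 0.1250.
C₀ = D/Vd = 70/5 ≈ 14.000 mcg/mL.
Before the 5th dose, 4 doses have been given. Superposition: Cmin = C₀·(f + f² + … + f^4).
≈ 14.000 × (0.1250 + 0.0156 + 0.0020 + 0.0002) ≈ 14.000 × 0.1428 ≈ 1.999 mcg/mL.

2.0 mcg/mL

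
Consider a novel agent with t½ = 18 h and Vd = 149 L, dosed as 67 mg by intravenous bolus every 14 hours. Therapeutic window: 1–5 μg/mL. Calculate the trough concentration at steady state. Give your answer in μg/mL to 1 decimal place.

0.6 μg/mL

k = ln2/t½ = ln2/18 ≈ 0.038508 h⁻¹; fraction remaining f = e^(−kτ) = e^(−0.038508×14) ≈ 0.5833.
Single-dose peak C₀ = D/Vd = 67/149 ≈ 0.450 μg/mL.
Steady-state trough Cmin,ss = C₀·f/(1−f) ≈ 0.450 × 0.5833/0.4167 ≈ 0.630 μg/mL.
Trough 0.6 μg/mL vs MEC 1 μg/mL: subtherapeutic.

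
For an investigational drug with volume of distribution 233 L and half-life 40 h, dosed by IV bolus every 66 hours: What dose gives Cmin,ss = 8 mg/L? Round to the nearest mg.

τ/t½ = 66/40 ≈ 1.65, so f = (1/2)^(66/40) ≈ 0.318640.
Cmin,ss = (D/Vd)·f/(1−f), so D = Cmin,ss·Vd·(1−f)/f.
D = 8 × 233 × (1−f)/f ≈ 8 × 233 × 2.13834 ≈ 3985.87 mg.

3986 mg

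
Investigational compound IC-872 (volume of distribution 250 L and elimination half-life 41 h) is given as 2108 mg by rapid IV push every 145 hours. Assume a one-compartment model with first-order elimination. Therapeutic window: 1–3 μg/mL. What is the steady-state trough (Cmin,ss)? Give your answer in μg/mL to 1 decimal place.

τ/t½ = 145/41 ≈ 3.5366, so fraction remaining f = (1/2)^(145/41) ≈ 0.0862.
Each bolus raises the concentration by D/Vd = 2108/250 ≈ 8.432 μg/mL.
Steady-state trough Cmin,ss = C₀·f/(1−f) ≈ 8.432 × 0.0862/0.9138 ≈ 0.795 μg/mL.
Trough 0.8 μg/mL vs MEC 1 μg/mL: subtherapeutic.

0.8 μg/mL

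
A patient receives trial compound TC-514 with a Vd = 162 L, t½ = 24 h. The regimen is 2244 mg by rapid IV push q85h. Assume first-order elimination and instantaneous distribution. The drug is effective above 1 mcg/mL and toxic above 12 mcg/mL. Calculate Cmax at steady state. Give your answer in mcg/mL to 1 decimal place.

k = ln2/t½ = ln2/24 ≈ 0.028881 h⁻¹; fraction remaining f = e^(−kτ) = e^(−0.028881×85) ≈ 0.0859.
At steady state, accumulation factor R = 1/(1 − e^(−kτ)) ≈ 1.0940.
Single-dose peak C₀ = D/Vd = 2244/162 ≈ 13.852 mcg/mL.
Steady-state peak Cmax,ss = C₀·R ≈ 13.852 × 1.0940 ≈ 15.154 mcg/mL.
Peak 15.2 mcg/mL vs MTC 12 mcg/mL: exceeds toxic threshold.

15.2 mcg/mL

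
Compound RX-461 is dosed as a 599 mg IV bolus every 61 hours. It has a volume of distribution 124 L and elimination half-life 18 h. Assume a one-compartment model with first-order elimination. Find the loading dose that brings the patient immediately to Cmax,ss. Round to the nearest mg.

662 mg

f = (1/2)^(61/18) ≈ 0.095465; accumulation ratio R = 1/(1−f) ≈ 1.10554.
Loading dose to hit Cmax,ss on first dose: D_load = D_maint·R ≈ 599 × 1.10554 ≈ 662.22 mg.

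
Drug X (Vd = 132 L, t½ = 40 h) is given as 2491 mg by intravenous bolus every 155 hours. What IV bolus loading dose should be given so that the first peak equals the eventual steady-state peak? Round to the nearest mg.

f = (1/2)^(155/40) ≈ 0.068157; accumulation ratio R = 1/(1−f) ≈ 1.07314.
Loading dose to hit Cmax,ss on first dose: D_load = D_maint·R ≈ 2491 × 1.07314 ≈ 2673.19 mg.

2673 mg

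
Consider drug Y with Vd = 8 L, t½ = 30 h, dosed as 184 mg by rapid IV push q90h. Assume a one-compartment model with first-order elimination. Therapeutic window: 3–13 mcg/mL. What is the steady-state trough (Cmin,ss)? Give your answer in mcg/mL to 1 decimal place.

3.3 mcg/mL

The dosing interval is 3 half-lives, so f = 2^(−3) = 0.125.
Accumulation ratio R = 1/(1 − f) = 1/0.875 = 8/7.
Single-dose peak C₀ = D/Vd = 184/8 = 23 mcg/mL.
Steady-state peak Cmax,ss = C₀·R = 23 × 8/7 ≈ 26.286 mcg/mL.
Steady-state trough Cmin,ss = Cmax,ss·f ≈ 26.286 × 0.125 ≈ 3.286 mcg/mL.
Trough 3.3 mcg/mL vs MEC 3 mcg/mL: adequate.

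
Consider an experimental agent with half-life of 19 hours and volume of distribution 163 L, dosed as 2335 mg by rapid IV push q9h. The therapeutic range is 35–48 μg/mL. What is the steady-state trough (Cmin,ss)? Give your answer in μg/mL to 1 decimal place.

Over one 9-h interval, 9/19 ≈ 0.47368 half-lives elapse, leaving f ≈ 0.7201 of each dose.
Single-dose peak C₀ = D/Vd = 2335/163 ≈ 14.325 μg/mL.
Steady-state trough Cmin,ss = C₀·f/(1−f) ≈ 14.325 × 0.7201/0.2799 ≈ 36.854 μg/mL.
Trough 36.9 μg/mL vs MEC 35 μg/mL: adequate.

36.9 μg/mL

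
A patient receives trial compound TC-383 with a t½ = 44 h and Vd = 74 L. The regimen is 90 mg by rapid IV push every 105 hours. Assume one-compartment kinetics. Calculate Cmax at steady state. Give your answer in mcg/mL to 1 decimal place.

Over one 105-h interval, 105/44 ≈ 2.3864 half-lives elapse, leaving f ≈ 0.1913 of each dose.
Accumulation ratio R = 1/(1 − f) ≈ 1/0.8087 ≈ 1.2366.
Single-dose peak C₀ = D/Vd = 90/74 ≈ 1.216 mcg/mL.
Cmax,ss = C₀/(1 − f) ≈ 1.216/0.8087 ≈ 1.504 mcg/mL.

1.5 mcg/mL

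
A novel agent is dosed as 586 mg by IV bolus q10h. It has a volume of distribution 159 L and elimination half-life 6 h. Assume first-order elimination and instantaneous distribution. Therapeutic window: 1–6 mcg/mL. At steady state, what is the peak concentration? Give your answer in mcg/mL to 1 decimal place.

5.4 mcg/mL

k = ln2/t½ = ln2/6 ≈ 0.115525 h⁻¹; fraction remaining f = e^(−kτ) = e^(−0.115525×10) ≈ 0.3150.
At steady state, accumulation factor R = 1/(1 − e^(−kτ)) ≈ 1.4599.
Each bolus raises the concentration by D/Vd = 586/159 ≈ 3.686 mcg/mL.
Cmax,ss = C₀/(1 − f) ≈ 3.686/0.6850 ≈ 5.381 mcg/mL.
Peak 5.4 mcg/mL vs MTC 6 mcg/mL: below toxic threshold.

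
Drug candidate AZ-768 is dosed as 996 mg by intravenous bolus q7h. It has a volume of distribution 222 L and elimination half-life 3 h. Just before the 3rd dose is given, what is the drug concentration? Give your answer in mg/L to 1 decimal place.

1.1 mg/L

f = (1/2)^(τ/t½) = (1/2)^(7/3) ≈ 0.1984.
C₀ = D/Vd = 996/222 ≈ 4.486 mg/L.
Before the 3rd dose, 2 doses have been given. Superposition: Cmin = C₀·(f + f²).
≈ 4.486 × (0.1984 + 0.0394) ≈ 4.486 × 0.2378 ≈ 1.067 mg/L.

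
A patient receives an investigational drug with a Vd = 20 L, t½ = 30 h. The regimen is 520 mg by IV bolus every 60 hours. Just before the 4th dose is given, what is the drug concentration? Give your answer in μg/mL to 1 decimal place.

8.5 μg/mL

f = (1/2)^(τ/t½) = (1/2)^(60/30) ≈ 0.2500.
C₀ = D/Vd = 520/20 ≈ 26.000 μg/mL.
Before the 4th dose, 3 doses have been given. Superposition: Cmin = C₀·(f + f² + … + f^3).
≈ 26.000 × (0.2500 + 0.0625 + 0.0156) ≈ 26.000 × 0.3281 ≈ 8.531 μg/mL.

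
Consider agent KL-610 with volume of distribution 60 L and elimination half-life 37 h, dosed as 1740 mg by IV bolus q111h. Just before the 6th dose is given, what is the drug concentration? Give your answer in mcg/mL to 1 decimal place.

f = (1/2)^(τ/t½) = (1/2)^(111/37) ≈ 0.1250.
C₀ = D/Vd = 1740/60 ≈ 29.000 mcg/mL.
Before the 6th dose, 5 doses have been given. Superposition: Cmin = C₀·(f + f² + … + f^5).
≈ 29.000 × (0.1250 + 0.0156 + 0.0020 + 0.0002 + 0.0000) ≈ 29.000 × 0.1428 ≈ 4.141 mcg/mL.

4.1 mcg/mL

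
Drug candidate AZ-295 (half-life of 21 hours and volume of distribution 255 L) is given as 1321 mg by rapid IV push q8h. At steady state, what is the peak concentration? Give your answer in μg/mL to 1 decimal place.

22.3 μg/mL

τ/t½ = 8/21 ≈ 0.38095, so fraction remaining f = (1/2)^(8/21) ≈ 0.7679.
Accumulation ratio R = 1/(1 − f) ≈ 1/0.2321 ≈ 4.3085.
Single-dose peak C₀ = D/Vd = 1321/255 ≈ 5.180 μg/mL.
Steady-state peak Cmax,ss = C₀·R ≈ 5.180 × 4.3085 ≈ 22.318 μg/mL.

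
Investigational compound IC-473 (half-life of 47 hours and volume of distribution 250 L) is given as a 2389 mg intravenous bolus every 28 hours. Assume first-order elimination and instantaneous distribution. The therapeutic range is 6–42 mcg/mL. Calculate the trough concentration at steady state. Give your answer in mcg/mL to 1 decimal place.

Over one 28-h interval, 28/47 ≈ 0.59574 half-lives elapse, leaving f ≈ 0.6617 of each dose.
Single-dose peak C₀ = D/Vd = 2389/250 ≈ 9.556 mcg/mL.
Steady-state trough Cmin,ss = C₀·f/(1−f) ≈ 9.556 × 0.6617/0.3383 ≈ 18.691 mcg/mL.
Trough 18.7 mcg/mL vs MEC 6 mcg/mL: adequate.

18.7 mcg/mL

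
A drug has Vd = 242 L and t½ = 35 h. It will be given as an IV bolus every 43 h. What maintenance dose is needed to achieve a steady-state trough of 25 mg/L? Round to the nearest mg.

τ/t½ = 43/35 ≈ 1.2286, so f = (1/2)^(43/35) ≈ 0.426740.
Cmin,ss = (D/Vd)·f/(1−f), so D = Cmin,ss·Vd·(1−f)/f.
D = 25 × 242 × (1−f)/f ≈ 25 × 242 × 1.34335 ≈ 8127.27 mg.

8127 mg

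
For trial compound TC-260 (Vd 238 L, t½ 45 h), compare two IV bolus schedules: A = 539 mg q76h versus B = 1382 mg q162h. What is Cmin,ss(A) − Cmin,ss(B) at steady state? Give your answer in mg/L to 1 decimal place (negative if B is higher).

Regimen A: f = (1/2)^(76/45) ≈ 0.3102; Cmin,ss = (539/238)·f/(1−f) ≈ 1.018 mg/L.
Regimen B: f = (1/2)^(162/45) ≈ 0.0825; Cmin,ss = (1382/238)·f/(1−f) ≈ 0.522 mg/L.
Difference ≈ 1.018 − 0.522 ≈ 0.496 mg/L.

0.5 mg/L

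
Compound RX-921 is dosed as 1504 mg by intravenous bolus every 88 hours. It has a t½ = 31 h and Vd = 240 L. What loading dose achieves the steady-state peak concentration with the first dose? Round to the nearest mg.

f = (1/2)^(88/31) ≈ 0.139786; accumulation ratio R = 1/(1−f) ≈ 1.16250.
Loading dose to hit Cmax,ss on first dose: D_load = D_maint·R ≈ 1504 × 1.16250 ≈ 1748.40 mg.

1748 mg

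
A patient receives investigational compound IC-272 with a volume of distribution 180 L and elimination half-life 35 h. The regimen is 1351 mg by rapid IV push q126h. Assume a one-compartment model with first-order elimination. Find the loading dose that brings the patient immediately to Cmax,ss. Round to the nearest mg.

1472 mg

f = (1/2)^(126/35) ≈ 0.082469; accumulation ratio R = 1/(1−f) ≈ 1.08988.
Loading dose to hit Cmax,ss on first dose: D_load = D_maint·R ≈ 1351 × 1.08988 ≈ 1472.43 mg.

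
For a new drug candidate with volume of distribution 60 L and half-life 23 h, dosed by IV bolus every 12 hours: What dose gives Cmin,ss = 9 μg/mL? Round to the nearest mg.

τ/t½ = 12/23 ≈ 0.52174, so f = (1/2)^(12/23) ≈ 0.696532.
Cmin,ss = (D/Vd)·f/(1−f), so D = Cmin,ss·Vd·(1−f)/f.
D = 9 × 60 × (1−f)/f ≈ 9 × 60 × 0.43568 ≈ 235.27 mg.

235 mg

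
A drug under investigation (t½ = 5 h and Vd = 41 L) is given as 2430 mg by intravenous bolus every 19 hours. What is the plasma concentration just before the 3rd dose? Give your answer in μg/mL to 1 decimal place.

4.6 μg/mL

f = (1/2)^(τ/t½) = (1/2)^(19/5) ≈ 0.0718.
C₀ = D/Vd = 2430/41 ≈ 59.268 μg/mL.
Before the 3rd dose, 2 doses have been given. Superposition: Cmin = C₀·(f + f²).
≈ 59.268 × (0.0718 + 0.0052) ≈ 59.268 × 0.0770 ≈ 4.564 μg/mL.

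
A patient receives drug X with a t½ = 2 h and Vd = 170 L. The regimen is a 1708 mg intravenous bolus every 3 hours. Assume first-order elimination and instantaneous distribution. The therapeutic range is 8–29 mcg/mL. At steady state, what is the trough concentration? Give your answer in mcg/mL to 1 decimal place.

5.5 mcg/mL

k = ln2/t½ = ln2/2 ≈ 0.346574 h⁻¹; fraction remaining f = e^(−kτ) = e^(−0.346574×3) ≈ 0.3536.
Single-dose peak C₀ = D/Vd = 1708/170 ≈ 10.047 mcg/mL.
Steady-state trough Cmin,ss = C₀·f/(1−f) ≈ 10.047 × 0.3536/0.6464 ≈ 5.496 mcg/mL.
Trough 5.5 mcg/mL vs MEC 8 mcg/mL: subtherapeutic.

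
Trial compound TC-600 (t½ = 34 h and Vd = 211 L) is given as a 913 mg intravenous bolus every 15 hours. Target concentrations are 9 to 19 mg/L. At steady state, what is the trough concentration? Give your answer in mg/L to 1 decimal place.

τ/t½ = 15/34 ≈ 0.44118, so fraction remaining f = (1/2)^(15/34) ≈ 0.7365.
Each bolus raises the concentration by D/Vd = 913/211 ≈ 4.327 mg/L.
Steady-state trough Cmin,ss = C₀·f/(1−f) ≈ 4.327 × 0.7365/0.2635 ≈ 12.094 mg/L.
Trough 12.1 mg/L vs MEC 9 mg/L: adequate.

12.1 mg/L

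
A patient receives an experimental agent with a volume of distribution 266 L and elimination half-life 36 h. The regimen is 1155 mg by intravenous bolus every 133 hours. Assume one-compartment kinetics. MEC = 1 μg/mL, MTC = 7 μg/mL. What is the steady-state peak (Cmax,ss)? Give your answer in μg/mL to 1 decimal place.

4.7 μg/mL

τ/t½ = 133/36 ≈ 3.6944, so fraction remaining f = (1/2)^(133/36) ≈ 0.0772.
Accumulation ratio R = 1/(1 − f) ≈ 1/0.9228 ≈ 1.0837.
Each bolus raises the concentration by D/Vd = 1155/266 ≈ 4.342 μg/mL.
Cmax,ss = C₀/(1 − f) ≈ 4.342/0.9228 ≈ 4.705 μg/mL.
Peak 4.7 μg/mL vs MTC 7 μg/mL: below toxic threshold.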